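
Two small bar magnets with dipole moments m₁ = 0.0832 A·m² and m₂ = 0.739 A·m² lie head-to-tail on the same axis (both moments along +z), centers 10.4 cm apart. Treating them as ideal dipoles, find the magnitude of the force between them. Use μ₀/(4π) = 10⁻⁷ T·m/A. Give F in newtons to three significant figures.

On-axis B of dipole 1: B = (μ₀/4π)·2m₁/r³. Force on dipole 2: F = m₂·dB/dr.
dB/dr = −(μ₀/4π)·6m₁/r⁴, so |F| = (μ₀/4π)·6m₁m₂/r⁴.
F = 6(10⁻⁷)(0.0832)(0.739)/(0.104)⁴ = 3.153×10⁻⁴ N.

F ≈ 3.15×10⁻⁴ N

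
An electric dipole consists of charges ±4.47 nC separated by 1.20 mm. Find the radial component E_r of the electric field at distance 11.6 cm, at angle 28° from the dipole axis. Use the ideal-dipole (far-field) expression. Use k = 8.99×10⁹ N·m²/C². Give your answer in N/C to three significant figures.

E_r ≈ 54.6 N/C

Dipole moment p = qd = (4.47×10⁻⁹ C)(0.00120 m) = 5.364×10⁻¹² C·m.
For a dipole, E_r = (2kp cosθ)/r³.
kp/r³ = (8.99×10⁹)(5.364×10⁻¹²)/(0.116)³ = 30.89 N/C.
E_r = 2·30.89·cos28° = 54.56 N/C.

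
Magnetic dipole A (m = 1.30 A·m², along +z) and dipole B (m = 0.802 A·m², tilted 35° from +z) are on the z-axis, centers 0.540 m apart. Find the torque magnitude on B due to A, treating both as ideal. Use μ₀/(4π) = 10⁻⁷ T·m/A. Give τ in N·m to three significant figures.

Dipole B is on the axis of dipole A, so B₁ there is axial: B₁ = (μ₀/4π)·2m₁/r³ along +z.
B₁ = 2(10⁻⁷)(1.30)/(0.540)³ = 1.651×10⁻⁶ T.
τ = m₂ B₁ sinθ.
τ = (0.802)(1.651×10⁻⁶)·sin35° = 7.596×10⁻⁷ N·m.

τ ≈ 7.60×10⁻⁷ N·m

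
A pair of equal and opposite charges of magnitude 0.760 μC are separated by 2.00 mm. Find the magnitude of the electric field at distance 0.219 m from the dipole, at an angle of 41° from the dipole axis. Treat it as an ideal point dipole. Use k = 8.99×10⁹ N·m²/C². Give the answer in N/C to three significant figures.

Dipole moment p = qd = (7.60×10⁻⁷ C)(0.00200 m) = 1.52×10⁻⁹ C·m.
At angle θ the dipole field magnitude is E = (kp/r³)·√(1 + 3cos²θ).
kp/r³ = (8.99×10⁹)(1.52×10⁻⁹) / (0.219)³ = 1301 N/C.
√(1 + 3cos²41°) = √(1 + 3·0.5696) = √2.7088 ≈ 1.6458.
E ≈ 1301 × 1.646 = 2141 N/C.

E ≈ 2140 N/C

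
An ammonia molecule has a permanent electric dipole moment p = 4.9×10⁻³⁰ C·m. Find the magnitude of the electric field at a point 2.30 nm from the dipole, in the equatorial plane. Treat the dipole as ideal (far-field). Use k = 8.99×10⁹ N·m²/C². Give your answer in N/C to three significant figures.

On the perpendicular bisector E = kp/r³ (half the axial value at the same distance).
E = (8.99×10⁹)(4.90×10⁻³⁰) / (2.30×10⁻⁹)³ = 3.621×10⁶ N/C.

E ≈ 3.62×10⁶ N/C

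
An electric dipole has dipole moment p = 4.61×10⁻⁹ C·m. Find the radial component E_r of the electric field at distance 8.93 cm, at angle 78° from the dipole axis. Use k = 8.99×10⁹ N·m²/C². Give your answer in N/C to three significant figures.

For a dipole, E_r = (2kp cosθ)/r³.
kp/r³ = (8.99×10⁹)(4.61×10⁻⁹)/(0.0893)³ = 5.820×10⁴ N/C.
E_r = 2·5.820×10⁴·cos78° = 2.420×10⁴ N/C.

E_r ≈ 2.42×10⁴ N/C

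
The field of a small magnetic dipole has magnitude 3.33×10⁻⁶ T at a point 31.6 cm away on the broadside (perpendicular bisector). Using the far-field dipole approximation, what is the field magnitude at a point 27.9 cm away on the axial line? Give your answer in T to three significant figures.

B ≈ 9.68×10⁻⁶ T

Dipole fields scale as 1/r³ in the far field.
The axial field is twice the equatorial field at the same r, so the geometry factor is 2/1.
B₂ = B₁ · (2/1) · (r₁/r₂)³ = 3.33×10⁻⁶ · 2 · (31.6/27.9)³.
(r₁/r₂)³ = (1.133)³ = 1.453.
B₂ ≈ 9.677×10⁻⁶ T.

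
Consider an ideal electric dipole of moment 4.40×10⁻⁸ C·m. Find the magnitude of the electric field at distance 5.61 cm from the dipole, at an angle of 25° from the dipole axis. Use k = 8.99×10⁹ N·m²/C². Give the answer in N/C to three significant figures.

At angle θ the dipole field magnitude is E = (kp/r³)·√(1 + 3cos²θ).
kp/r³ = (8.99×10⁹)(4.40×10⁻⁸) / (0.0561)³ = 2.240×10⁶ N/C.
√(1 + 3cos²25°) = √(1 + 3·0.8214) = √3.4642 ≈ 1.8612.
E ≈ 2.240×10⁶ × 1.861 = 4.170×10⁶ N/C.

E ≈ 4.17×10⁶ N/C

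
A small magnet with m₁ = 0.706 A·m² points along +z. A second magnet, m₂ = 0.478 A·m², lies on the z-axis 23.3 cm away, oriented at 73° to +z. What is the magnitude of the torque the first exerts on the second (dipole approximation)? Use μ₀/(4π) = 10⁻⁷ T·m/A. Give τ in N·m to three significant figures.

τ ≈ 5.10×10⁻⁶ N·m

Dipole B is on the axis of dipole A, so B₁ there is axial: B₁ = (μ₀/4π)·2m₁/r³ along +z.
B₁ = 2(10⁻⁷)(0.706)/(0.233)³ = 1.116×10⁻⁵ T.
τ = m₂ B₁ sinθ.
τ = (0.478)(1.116×10⁻⁵)·sin73° = 5.103×10⁻⁶ N·m.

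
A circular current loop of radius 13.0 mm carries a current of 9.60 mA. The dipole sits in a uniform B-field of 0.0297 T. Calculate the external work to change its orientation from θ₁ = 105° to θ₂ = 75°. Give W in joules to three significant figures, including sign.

Magnetic moment m = IA = Iπa² = (0.00960)·π·(0.0130)² = 5.097×10⁻⁶ A·m².
W_ext = ΔU = −mB cosθ₂ + mB cosθ₁ = mB(cosθ₁ − cosθ₂).
W = (5.097×10⁻⁶)(0.0297)·(cos105° − cos75°) = (1.514×10⁻⁷)·(-0.5176) = -7.836×10⁻⁸ J.

W ≈ -7.84×10⁻⁸ J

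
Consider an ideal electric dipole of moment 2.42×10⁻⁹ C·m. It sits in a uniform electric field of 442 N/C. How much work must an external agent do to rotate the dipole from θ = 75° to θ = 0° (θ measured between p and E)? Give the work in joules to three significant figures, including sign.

W ≈ -7.93×10⁻⁷ J

W_ext = ΔU = U(θ₂) − U(θ₁) = −pE cosθ₂ − (−pE cosθ₁) = pE(cosθ₁ − cosθ₂).
W = (2.42×10⁻⁹)(442)·(cos75° − cos0°) = (1.070×10⁻⁶)·(-0.7412) = -7.928×10⁻⁷ J.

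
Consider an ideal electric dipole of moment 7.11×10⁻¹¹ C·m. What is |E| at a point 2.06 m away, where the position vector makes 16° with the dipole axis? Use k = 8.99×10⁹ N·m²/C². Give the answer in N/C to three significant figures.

At angle θ the dipole field magnitude is E = (kp/r³)·√(1 + 3cos²θ).
kp/r³ = (8.99×10⁹)(7.11×10⁻¹¹) / (2.06)³ = 0.07312 N/C.
√(1 + 3cos²16°) = √(1 + 3·0.9240) = √3.7721 ≈ 1.9422.
E ≈ 0.07312 × 1.942 = 0.1420 N/C.

E ≈ 0.142 N/C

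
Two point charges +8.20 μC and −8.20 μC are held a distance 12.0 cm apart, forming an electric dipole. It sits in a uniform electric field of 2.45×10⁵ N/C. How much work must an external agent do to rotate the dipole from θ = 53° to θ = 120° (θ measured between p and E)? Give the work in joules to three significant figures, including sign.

Dipole moment p = qd = (8.20×10⁻⁶ C)(0.120 m) = 9.84×10⁻⁷ C·m.
W_ext = ΔU = U(θ₂) − U(θ₁) = −pE cosθ₂ − (−pE cosθ₁) = pE(cosθ₁ − cosθ₂).
W = (9.84×10⁻⁷)(2.45×10⁵)·(cos53° − cos120°) = (0.2411)·(+1.1018) = 0.2656 J.

W ≈ 0.266 J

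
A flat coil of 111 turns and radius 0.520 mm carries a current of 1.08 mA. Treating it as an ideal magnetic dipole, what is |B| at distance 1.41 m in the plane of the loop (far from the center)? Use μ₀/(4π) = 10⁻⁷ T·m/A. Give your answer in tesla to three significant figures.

m = NIA = NIπa² = 111·(0.00108)·π·(5.20×10⁻⁴)² = 1.018×10⁻⁷ A·m².
In the equatorial plane B = (μ₀/4π)·m/r³ (half the axial value).
B = (10⁻⁷)·(1.018×10⁻⁷) / (1.41)³ = 3.632×10⁻¹⁵ T.

B ≈ 3.63×10⁻¹⁵ T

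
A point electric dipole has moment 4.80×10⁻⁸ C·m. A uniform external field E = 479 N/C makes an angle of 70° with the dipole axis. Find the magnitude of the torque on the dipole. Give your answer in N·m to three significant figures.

τ ≈ 2.16×10⁻⁵ N·m

Torque on an electric dipole: τ = pE sinθ.
τ = (4.80×10⁻⁸)(479)·sin70° = 2.161×10⁻⁵ N·m.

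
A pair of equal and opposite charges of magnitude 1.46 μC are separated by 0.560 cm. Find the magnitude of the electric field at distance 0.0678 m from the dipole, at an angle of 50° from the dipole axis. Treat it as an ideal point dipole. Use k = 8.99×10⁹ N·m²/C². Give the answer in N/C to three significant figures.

E ≈ 3.53×10⁵ N/C

Dipole moment p = qd = (1.46×10⁻⁶ C)(0.00560 m) = 8.176×10⁻⁹ C·m.
At angle θ the dipole field magnitude is E = (kp/r³)·√(1 + 3cos²θ).
kp/r³ = (8.99×10⁹)(8.176×10⁻⁹) / (0.0678)³ = 2.358×10⁵ N/C.
√(1 + 3cos²50°) = √(1 + 3·0.4132) = √2.2395 ≈ 1.4965.
E ≈ 2.358×10⁵ × 1.497 = 3.529×10⁵ N/C.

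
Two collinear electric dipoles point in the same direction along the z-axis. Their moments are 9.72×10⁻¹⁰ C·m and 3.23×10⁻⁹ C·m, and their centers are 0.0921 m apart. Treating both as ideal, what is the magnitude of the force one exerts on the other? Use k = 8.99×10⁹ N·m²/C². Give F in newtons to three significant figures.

F ≈ 0.00235 N

On-axis field of dipole 1 at distance r: E = 2kp₁/r³. Force on dipole 2 is F = p₂·dE/dr (gradient along axis).
dE/dr = −6kp₁/r⁴, so |F| = 6kp₁p₂/r⁴ (attractive for aligned moments).
F = 6(8.99×10⁹)(9.72×10⁻¹⁰)(3.23×10⁻⁹)/(0.0921)⁴ = 0.002354 N.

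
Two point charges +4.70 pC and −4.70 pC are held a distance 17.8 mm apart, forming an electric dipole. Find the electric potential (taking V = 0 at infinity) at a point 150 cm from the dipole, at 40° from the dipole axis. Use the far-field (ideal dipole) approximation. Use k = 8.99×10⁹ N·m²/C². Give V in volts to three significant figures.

Dipole moment p = qd = (4.70×10⁻¹² C)(0.0178 m) = 8.366×10⁻¹⁴ C·m.
The dipole potential is V = kp cosθ / r².
V = (8.99×10⁹)(8.366×10⁻¹⁴)·cos40° / (1.50)² = 2.561×10⁻⁴ V.

V ≈ 2.56×10⁻⁴ V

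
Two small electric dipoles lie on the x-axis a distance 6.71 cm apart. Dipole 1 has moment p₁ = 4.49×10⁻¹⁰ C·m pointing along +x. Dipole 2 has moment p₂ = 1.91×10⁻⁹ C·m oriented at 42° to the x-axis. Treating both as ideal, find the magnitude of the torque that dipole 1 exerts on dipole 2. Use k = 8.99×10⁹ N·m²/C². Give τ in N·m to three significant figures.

τ ≈ 3.42×10⁻⁵ N·m

The second dipole sits on the axis of the first, so the field there is axial: E₁ = 2kp₁/r³ along +x.
E₁ = 2(8.99×10⁹)(4.49×10⁻¹⁰)/(0.0671)³ = 2.672×10⁴ N/C.
Torque on the second dipole: τ = p₂ E₁ sinθ.
τ = (1.91×10⁻⁹)(2.672×10⁴)·sin42° = 3.415×10⁻⁵ N·m.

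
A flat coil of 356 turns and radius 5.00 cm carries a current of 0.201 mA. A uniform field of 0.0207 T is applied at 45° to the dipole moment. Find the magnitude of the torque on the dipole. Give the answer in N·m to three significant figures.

m = NIA = NIπa² = 356·(2.01×10⁻⁴)·π·(0.0500)² = 5.62×10⁻⁴ A·m².
Torque on a magnetic dipole: τ = mB sinθ.
τ = (5.62×10⁻⁴)(0.0207)·sin45° = 8.226×10⁻⁶ N·m.

τ ≈ 8.23×10⁻⁶ N·m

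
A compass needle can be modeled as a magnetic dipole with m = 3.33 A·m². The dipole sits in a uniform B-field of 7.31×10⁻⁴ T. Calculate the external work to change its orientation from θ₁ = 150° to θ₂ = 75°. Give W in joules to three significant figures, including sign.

W ≈ -0.00274 J

W_ext = ΔU = −mB cosθ₂ + mB cosθ₁ = mB(cosθ₁ − cosθ₂).
W = (3.33)(7.31×10⁻⁴)·(cos150° − cos75°) = (0.002434)·(-1.1248) = -0.002738 J.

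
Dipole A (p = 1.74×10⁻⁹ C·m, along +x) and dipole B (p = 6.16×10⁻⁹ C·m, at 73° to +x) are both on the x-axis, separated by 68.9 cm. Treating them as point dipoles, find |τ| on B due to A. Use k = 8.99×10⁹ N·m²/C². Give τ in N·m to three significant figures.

τ ≈ 5.63×10⁻⁷ N·m

The second dipole sits on the axis of the first, so the field there is axial: E₁ = 2kp₁/r³ along +x.
E₁ = 2(8.99×10⁹)(1.74×10⁻⁹)/(0.689)³ = 95.65 N/C.
Torque on the second dipole: τ = p₂ E₁ sinθ.
τ = (6.16×10⁻⁹)(95.65)·sin73° = 5.635×10⁻⁷ N·m.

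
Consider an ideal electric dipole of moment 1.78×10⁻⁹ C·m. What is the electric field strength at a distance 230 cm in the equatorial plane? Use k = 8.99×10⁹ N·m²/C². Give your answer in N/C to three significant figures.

On the perpendicular bisector E = kp/r³ (half the axial value at the same distance).
E = (8.99×10⁹)(1.78×10⁻⁹) / (2.30)³ = 1.315 N/C.

E ≈ 1.32 N/C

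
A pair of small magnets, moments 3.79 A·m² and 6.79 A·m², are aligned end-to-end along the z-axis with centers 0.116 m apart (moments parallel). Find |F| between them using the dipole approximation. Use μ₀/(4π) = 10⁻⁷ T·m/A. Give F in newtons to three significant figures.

F ≈ 0.0853 N

On-axis B of dipole 1: B = (μ₀/4π)·2m₁/r³. Force on dipole 2: F = m₂·dB/dr.
dB/dr = −(μ₀/4π)·6m₁/r⁴, so |F| = (μ₀/4π)·6m₁m₂/r⁴.
F = 6(10⁻⁷)(3.79)(6.79)/(0.116)⁴ = 0.08528 N.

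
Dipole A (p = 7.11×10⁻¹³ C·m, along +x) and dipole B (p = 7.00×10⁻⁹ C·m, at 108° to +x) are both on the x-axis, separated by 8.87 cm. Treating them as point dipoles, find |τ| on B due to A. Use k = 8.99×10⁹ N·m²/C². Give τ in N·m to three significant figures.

The second dipole sits on the axis of the first, so the field there is axial: E₁ = 2kp₁/r³ along +x.
E₁ = 2(8.99×10⁹)(7.11×10⁻¹³)/(0.0887)³ = 18.32 N/C.
Torque on the second dipole: τ = p₂ E₁ sinθ.
τ = (7.00×10⁻⁹)(18.32)·sin108° = 1.220×10⁻⁷ N·m.

τ ≈ 1.22×10⁻⁷ N·m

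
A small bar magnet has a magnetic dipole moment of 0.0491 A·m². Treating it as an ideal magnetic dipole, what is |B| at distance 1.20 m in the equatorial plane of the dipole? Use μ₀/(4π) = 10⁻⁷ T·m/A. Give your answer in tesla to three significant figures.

B ≈ 2.84×10⁻⁹ T

In the equatorial plane B = (μ₀/4π)·m/r³ (half the axial value).
B = (10⁻⁷)·(0.0491) / (1.20)³ = 2.841×10⁻⁹ T.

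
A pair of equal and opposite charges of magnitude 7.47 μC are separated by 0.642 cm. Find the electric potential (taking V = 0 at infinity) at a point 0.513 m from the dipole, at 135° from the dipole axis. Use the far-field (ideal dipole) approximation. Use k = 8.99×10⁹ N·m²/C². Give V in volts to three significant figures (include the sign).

V ≈ -1160 V

Dipole moment p = qd = (7.47×10⁻⁶ C)(0.00642 m) = 4.796×10⁻⁸ C·m.
The dipole potential is V = kp cosθ / r².
V = (8.99×10⁹)(4.796×10⁻⁸)·cos135° / (0.513)² = -1158 V.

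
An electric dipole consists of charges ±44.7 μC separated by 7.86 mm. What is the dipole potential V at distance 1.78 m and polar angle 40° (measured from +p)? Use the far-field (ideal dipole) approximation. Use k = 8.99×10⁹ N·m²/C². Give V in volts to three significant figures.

Dipole moment p = qd = (4.47×10⁻⁵ C)(0.00786 m) = 3.513×10⁻⁷ C·m.
The dipole potential is V = kp cosθ / r².
V = (8.99×10⁹)(3.513×10⁻⁷)·cos40° / (1.78)² = 763.6 V.

V ≈ 764 V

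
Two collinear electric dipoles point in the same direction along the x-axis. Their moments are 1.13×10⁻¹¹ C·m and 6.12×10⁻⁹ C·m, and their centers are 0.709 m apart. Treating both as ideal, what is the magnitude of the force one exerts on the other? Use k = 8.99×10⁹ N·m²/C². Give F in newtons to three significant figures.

On-axis field of dipole 1 at distance r: E = 2kp₁/r³. Force on dipole 2 is F = p₂·dE/dr (gradient along axis).
dE/dr = −6kp₁/r⁴, so |F| = 6kp₁p₂/r⁴ (attractive for aligned moments).
F = 6(8.99×10⁹)(1.13×10⁻¹¹)(6.12×10⁻⁹)/(0.709)⁴ = 1.476×10⁻⁸ N.

F ≈ 1.48×10⁻⁸ N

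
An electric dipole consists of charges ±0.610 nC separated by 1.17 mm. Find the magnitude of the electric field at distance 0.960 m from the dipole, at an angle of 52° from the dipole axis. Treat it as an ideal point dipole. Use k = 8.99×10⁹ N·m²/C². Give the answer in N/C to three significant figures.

E ≈ 0.0106 N/C

Dipole moment p = qd = (6.10×10⁻¹⁰ C)(0.00117 m) = 7.137×10⁻¹³ C·m.
At angle θ the dipole field magnitude is E = (kp/r³)·√(1 + 3cos²θ).
kp/r³ = (8.99×10⁹)(7.137×10⁻¹³) / (0.960)³ = 0.007252 N/C.
√(1 + 3cos²52°) = √(1 + 3·0.3790) = √2.1371 ≈ 1.4619.
E ≈ 0.007252 × 1.462 = 0.01060 N/C.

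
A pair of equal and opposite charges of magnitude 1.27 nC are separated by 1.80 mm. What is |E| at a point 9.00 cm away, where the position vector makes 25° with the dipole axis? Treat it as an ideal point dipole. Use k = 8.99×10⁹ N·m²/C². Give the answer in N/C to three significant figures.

E ≈ 52.5 N/C

Dipole moment p = qd = (1.27×10⁻⁹ C)(0.00180 m) = 2.286×10⁻¹² C·m.
At angle θ the dipole field magnitude is E = (kp/r³)·√(1 + 3cos²θ).
kp/r³ = (8.99×10⁹)(2.286×10⁻¹²) / (0.0900)³ = 28.19 N/C.
√(1 + 3cos²25°) = √(1 + 3·0.8214) = √3.4642 ≈ 1.8612.
E ≈ 28.19 × 1.861 = 52.47 N/C.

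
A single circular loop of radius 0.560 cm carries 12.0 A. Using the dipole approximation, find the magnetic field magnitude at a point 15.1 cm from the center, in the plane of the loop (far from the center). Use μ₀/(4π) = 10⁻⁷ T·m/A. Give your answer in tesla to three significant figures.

Magnetic moment m = IA = Iπa² = (12.0)·π·(0.00560)² = 0.001182 A·m².
In the equatorial plane B = (μ₀/4π)·m/r³ (half the axial value).
B = (10⁻⁷)·(0.001182) / (0.151)³ = 3.433×10⁻⁸ T.

B ≈ 3.43×10⁻⁸ T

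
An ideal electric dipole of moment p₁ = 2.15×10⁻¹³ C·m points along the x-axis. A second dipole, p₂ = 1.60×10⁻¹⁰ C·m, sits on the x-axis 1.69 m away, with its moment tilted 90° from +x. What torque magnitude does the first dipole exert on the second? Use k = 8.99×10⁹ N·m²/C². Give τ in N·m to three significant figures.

τ ≈ 1.28×10⁻¹³ N·m

The second dipole sits on the axis of the first, so the field there is axial: E₁ = 2kp₁/r³ along +x.
E₁ = 2(8.99×10⁹)(2.15×10⁻¹³)/(1.69)³ = 8.009×10⁻⁴ N/C.
Torque on the second dipole: τ = p₂ E₁ sinθ.
τ = (1.60×10⁻¹⁰)(8.009×10⁻⁴)·sin90° = 1.281×10⁻¹³ N·m.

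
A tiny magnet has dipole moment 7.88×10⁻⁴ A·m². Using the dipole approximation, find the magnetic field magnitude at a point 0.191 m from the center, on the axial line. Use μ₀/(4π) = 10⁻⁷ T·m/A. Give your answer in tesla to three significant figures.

On axis B = (μ₀/4π)·2m/r³.
B = 2·(10⁻⁷)·(7.88×10⁻⁴) / (0.191)³ = 2.262×10⁻⁸ T.

B ≈ 2.26×10⁻⁸ T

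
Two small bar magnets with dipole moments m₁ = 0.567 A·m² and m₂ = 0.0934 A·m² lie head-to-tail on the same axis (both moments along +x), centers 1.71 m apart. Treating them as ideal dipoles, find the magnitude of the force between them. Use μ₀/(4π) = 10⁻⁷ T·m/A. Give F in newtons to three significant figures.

F ≈ 3.72×10⁻⁹ N

On-axis B of dipole 1: B = (μ₀/4π)·2m₁/r³. Force on dipole 2: F = m₂·dB/dr.
dB/dr = −(μ₀/4π)·6m₁/r⁴, so |F| = (μ₀/4π)·6m₁m₂/r⁴.
F = 6(10⁻⁷)(0.567)(0.0934)/(1.71)⁴ = 3.716×10⁻⁹ N.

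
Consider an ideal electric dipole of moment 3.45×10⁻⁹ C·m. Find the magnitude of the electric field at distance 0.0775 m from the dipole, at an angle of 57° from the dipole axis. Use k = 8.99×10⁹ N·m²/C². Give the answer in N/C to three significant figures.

At angle θ the dipole field magnitude is E = (kp/r³)·√(1 + 3cos²θ).
kp/r³ = (8.99×10⁹)(3.45×10⁻⁹) / (0.0775)³ = 6.663×10⁴ N/C.
√(1 + 3cos²57°) = √(1 + 3·0.2966) = √1.8899 ≈ 1.3747.
E ≈ 6.663×10⁴ × 1.375 = 9.160×10⁴ N/C.

E ≈ 9.16×10⁴ N/C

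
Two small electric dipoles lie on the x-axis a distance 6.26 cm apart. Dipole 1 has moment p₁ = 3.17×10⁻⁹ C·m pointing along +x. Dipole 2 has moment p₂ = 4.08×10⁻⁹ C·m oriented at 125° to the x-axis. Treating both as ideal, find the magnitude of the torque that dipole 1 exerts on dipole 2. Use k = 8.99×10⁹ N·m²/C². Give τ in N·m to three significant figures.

τ ≈ 7.77×10⁻⁴ N·m

The second dipole sits on the axis of the first, so the field there is axial: E₁ = 2kp₁/r³ along +x.
E₁ = 2(8.99×10⁹)(3.17×10⁻⁹)/(0.0626)³ = 2.323×10⁵ N/C.
Torque on the second dipole: τ = p₂ E₁ sinθ.
τ = (4.08×10⁻⁹)(2.323×10⁵)·sin125° = 7.765×10⁻⁴ N·m.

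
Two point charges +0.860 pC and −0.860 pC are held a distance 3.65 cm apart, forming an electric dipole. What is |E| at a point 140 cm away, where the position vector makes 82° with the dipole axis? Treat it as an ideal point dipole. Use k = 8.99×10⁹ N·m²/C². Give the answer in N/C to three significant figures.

Dipole moment p = qd = (8.60×10⁻¹³ C)(0.0365 m) = 3.139×10⁻¹⁴ C·m.
At angle θ the dipole field magnitude is E = (kp/r³)·√(1 + 3cos²θ).
kp/r³ = (8.99×10⁹)(3.139×10⁻¹⁴) / (1.40)³ = 1.028×10⁻⁴ N/C.
√(1 + 3cos²82°) = √(1 + 3·0.0194) = √1.0581 ≈ 1.0286.
E ≈ 1.028×10⁻⁴ × 1.029 = 1.058×10⁻⁴ N/C.

E ≈ 1.06×10⁻⁴ N/C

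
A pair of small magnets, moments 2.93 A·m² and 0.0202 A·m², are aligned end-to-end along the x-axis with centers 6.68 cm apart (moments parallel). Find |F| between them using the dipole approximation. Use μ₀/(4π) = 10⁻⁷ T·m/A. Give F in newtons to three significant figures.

On-axis B of dipole 1: B = (μ₀/4π)·2m₁/r³. Force on dipole 2: F = m₂·dB/dr.
dB/dr = −(μ₀/4π)·6m₁/r⁴, so |F| = (μ₀/4π)·6m₁m₂/r⁴.
F = 6(10⁻⁷)(2.93)(0.0202)/(0.0668)⁴ = 0.001783 N.

F ≈ 0.00178 N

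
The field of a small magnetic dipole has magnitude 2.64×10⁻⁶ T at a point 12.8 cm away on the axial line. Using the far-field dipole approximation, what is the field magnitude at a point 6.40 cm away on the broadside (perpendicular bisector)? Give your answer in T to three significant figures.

Dipole fields scale as 1/r³ in the far field.
The axial field is twice the equatorial field at the same r, so the geometry factor is 1/2.
B₂ = B₁ · (1/2) · (r₁/r₂)³ = 2.64×10⁻⁶ · 0.5 · (12.8/6.40)³.
(r₁/r₂)³ = (2)³ = 8.
B₂ ≈ 1.056×10⁻⁵ T.

B ≈ 1.06×10⁻⁵ T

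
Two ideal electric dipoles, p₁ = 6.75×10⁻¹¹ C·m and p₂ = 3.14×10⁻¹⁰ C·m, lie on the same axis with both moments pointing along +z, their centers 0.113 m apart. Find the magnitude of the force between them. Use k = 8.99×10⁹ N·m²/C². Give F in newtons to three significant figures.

F ≈ 7.01×10⁻⁶ N

On-axis field of dipole 1 at distance r: E = 2kp₁/r³. Force on dipole 2 is F = p₂·dE/dr (gradient along axis).
dE/dr = −6kp₁/r⁴, so |F| = 6kp₁p₂/r⁴ (attractive for aligned moments).
F = 6(8.99×10⁹)(6.75×10⁻¹¹)(3.14×10⁻¹⁰)/(0.113)⁴ = 7.012×10⁻⁶ N.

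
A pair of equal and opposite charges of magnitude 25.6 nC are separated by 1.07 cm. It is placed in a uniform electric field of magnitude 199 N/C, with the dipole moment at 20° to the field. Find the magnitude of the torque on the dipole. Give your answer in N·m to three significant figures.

Dipole moment p = qd = (2.56×10⁻⁸ C)(0.0107 m) = 2.739×10⁻¹⁰ C·m.
Torque on an electric dipole: τ = pE sinθ.
τ = (2.739×10⁻¹⁰)(199)·sin20° = 1.864×10⁻⁸ N·m.

τ ≈ 1.86×10⁻⁸ N·m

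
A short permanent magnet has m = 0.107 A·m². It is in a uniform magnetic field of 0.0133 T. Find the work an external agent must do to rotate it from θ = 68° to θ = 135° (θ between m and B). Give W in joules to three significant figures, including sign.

W ≈ 0.00154 J

W_ext = ΔU = −mB cosθ₂ + mB cosθ₁ = mB(cosθ₁ − cosθ₂).
W = (0.107)(0.0133)·(cos68° − cos135°) = (0.001423)·(+1.0817) = 0.001539 J.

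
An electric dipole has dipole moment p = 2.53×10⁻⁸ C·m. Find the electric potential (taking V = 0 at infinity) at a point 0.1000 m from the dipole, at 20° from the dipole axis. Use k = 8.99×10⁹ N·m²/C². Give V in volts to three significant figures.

V ≈ 2.14×10⁴ V

The dipole potential is V = kp cosθ / r².
V = (8.99×10⁹)(2.53×10⁻⁸)·cos20° / (0.100)² = 2.137×10⁴ V.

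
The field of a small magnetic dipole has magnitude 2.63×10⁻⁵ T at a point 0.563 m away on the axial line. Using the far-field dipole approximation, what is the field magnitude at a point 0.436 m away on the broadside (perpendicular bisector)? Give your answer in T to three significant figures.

Dipole fields scale as 1/r³ in the far field.
The axial field is twice the equatorial field at the same r, so the geometry factor is 1/2.
B₂ = B₁ · (1/2) · (r₁/r₂)³ = 2.63×10⁻⁵ · 0.5 · (0.563/0.436)³.
(r₁/r₂)³ = (1.291)³ = 2.153.
B₂ ≈ 2.831×10⁻⁵ T.

B ≈ 2.83×10⁻⁵ T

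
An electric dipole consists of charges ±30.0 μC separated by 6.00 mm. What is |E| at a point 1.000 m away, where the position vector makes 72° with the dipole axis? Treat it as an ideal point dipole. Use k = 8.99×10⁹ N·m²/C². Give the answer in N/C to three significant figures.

Dipole moment p = qd = (3.00×10⁻⁵ C)(0.00600 m) = 1.80×10⁻⁷ C·m.
At angle θ the dipole field magnitude is E = (kp/r³)·√(1 + 3cos²θ).
kp/r³ = (8.99×10⁹)(1.80×10⁻⁷) / (1.00)³ = 1618 N/C.
√(1 + 3cos²72°) = √(1 + 3·0.0955) = √1.2865 ≈ 1.1342.
E ≈ 1618 × 1.134 = 1835 N/C.

E ≈ 1840 N/C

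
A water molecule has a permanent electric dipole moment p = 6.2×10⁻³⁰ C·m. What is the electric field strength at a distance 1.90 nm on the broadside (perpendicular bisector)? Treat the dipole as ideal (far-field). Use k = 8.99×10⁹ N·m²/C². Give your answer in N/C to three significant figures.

E ≈ 8.13×10⁶ N/C

In the equatorial plane E = kp/r³.
E = (8.99×10⁹)(6.20×10⁻³⁰) / (1.90×10⁻⁹)³ = 8.126×10⁶ N/C.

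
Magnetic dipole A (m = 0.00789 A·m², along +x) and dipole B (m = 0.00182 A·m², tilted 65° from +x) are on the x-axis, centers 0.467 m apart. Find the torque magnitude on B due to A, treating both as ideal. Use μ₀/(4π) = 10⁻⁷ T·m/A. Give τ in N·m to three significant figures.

τ ≈ 2.56×10⁻¹¹ N·m

Dipole B is on the axis of dipole A, so B₁ there is axial: B₁ = (μ₀/4π)·2m₁/r³ along +x.
B₁ = 2(10⁻⁷)(0.00789)/(0.467)³ = 1.549×10⁻⁸ T.
τ = m₂ B₁ sinθ.
τ = (0.00182)(1.549×10⁻⁸)·sin65° = 2.556×10⁻¹¹ N·m.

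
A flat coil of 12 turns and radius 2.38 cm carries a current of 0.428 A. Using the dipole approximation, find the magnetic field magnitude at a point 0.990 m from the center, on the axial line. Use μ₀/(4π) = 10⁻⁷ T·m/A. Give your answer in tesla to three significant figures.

B ≈ 1.88×10⁻⁹ T

m = NIA = NIπa² = 12·(0.428)·π·(0.0238)² = 0.00914 A·m².
On axis B = (μ₀/4π)·2m/r³.
B = 2·(10⁻⁷)·(0.00914) / (0.990)³ = 1.884×10⁻⁹ T.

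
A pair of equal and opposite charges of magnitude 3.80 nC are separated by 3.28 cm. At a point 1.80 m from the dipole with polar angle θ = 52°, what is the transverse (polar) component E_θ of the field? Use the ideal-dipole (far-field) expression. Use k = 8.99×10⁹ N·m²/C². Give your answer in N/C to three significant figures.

Dipole moment p = qd = (3.80×10⁻⁹ C)(0.0328 m) = 1.246×10⁻¹⁰ C·m.
For a dipole, E_θ = (kp sinθ)/r³.
kp/r³ = (8.99×10⁹)(1.246×10⁻¹⁰)/(1.80)³ = 0.1921 N/C.
E_θ = 0.1921·sin52° = 0.1514 N/C.

E_θ ≈ 0.151 N/C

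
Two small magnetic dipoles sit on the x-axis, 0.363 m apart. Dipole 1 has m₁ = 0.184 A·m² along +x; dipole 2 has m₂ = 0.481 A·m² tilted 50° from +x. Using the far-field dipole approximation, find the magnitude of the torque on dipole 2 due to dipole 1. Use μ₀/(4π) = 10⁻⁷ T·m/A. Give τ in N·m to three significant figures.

Dipole B is on the axis of dipole A, so B₁ there is axial: B₁ = (μ₀/4π)·2m₁/r³ along +x.
B₁ = 2(10⁻⁷)(0.184)/(0.363)³ = 7.694×10⁻⁷ T.
τ = m₂ B₁ sinθ.
τ = (0.481)(7.694×10⁻⁷)·sin50° = 2.835×10⁻⁷ N·m.

τ ≈ 2.83×10⁻⁷ N·m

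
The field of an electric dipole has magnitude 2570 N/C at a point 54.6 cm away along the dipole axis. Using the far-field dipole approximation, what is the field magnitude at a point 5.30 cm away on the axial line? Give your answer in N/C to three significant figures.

Dipole fields scale as 1/r³ in the far field; the geometry is the same at both points.
E₂ = E₁ · (r₁/r₂)³ = 2570 · (54.6/5.30)³.
(r₁/r₂)³ = (10.3)³ = 1093.
E₂ ≈ 2.810×10⁶ N/C.

E ≈ 2.81×10⁶ N/C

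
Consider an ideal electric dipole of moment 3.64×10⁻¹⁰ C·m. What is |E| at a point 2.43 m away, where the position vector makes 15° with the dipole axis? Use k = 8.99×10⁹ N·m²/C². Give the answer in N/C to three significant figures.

At angle θ the dipole field magnitude is E = (kp/r³)·√(1 + 3cos²θ).
kp/r³ = (8.99×10⁹)(3.64×10⁻¹⁰) / (2.43)³ = 0.2281 N/C.
√(1 + 3cos²15°) = √(1 + 3·0.9330) = √3.7990 ≈ 1.9491.
E ≈ 0.2281 × 1.949 = 0.4445 N/C.

E ≈ 0.445 N/C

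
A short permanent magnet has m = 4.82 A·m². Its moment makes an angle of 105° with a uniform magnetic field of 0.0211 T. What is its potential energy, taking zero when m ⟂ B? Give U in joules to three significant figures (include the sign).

U ≈ 0.0263 J

U = −m·B = −mB cosθ.
U = −(4.82)(0.0211)·cos105° = 0.02632 J.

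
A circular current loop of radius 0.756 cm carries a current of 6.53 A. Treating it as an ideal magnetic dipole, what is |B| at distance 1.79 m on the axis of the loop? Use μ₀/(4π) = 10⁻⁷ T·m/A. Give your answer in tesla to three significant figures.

B ≈ 4.09×10⁻¹¹ T

Magnetic moment m = IA = Iπa² = (6.53)·π·(0.00756)² = 0.001172 A·m².
On axis B = (μ₀/4π)·2m/r³.
B = 2·(10⁻⁷)·(0.001172) / (1.79)³ = 4.087×10⁻¹¹ T.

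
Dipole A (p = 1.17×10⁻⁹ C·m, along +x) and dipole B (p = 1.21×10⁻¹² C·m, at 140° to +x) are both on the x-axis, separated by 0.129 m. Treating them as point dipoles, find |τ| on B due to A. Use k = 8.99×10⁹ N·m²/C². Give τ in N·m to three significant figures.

The second dipole sits on the axis of the first, so the field there is axial: E₁ = 2kp₁/r³ along +x.
E₁ = 2(8.99×10⁹)(1.17×10⁻⁹)/(0.129)³ = 9800 N/C.
Torque on the second dipole: τ = p₂ E₁ sinθ.
τ = (1.21×10⁻¹²)(9800)·sin140° = 7.622×10⁻⁹ N·m.

τ ≈ 7.62×10⁻⁹ N·m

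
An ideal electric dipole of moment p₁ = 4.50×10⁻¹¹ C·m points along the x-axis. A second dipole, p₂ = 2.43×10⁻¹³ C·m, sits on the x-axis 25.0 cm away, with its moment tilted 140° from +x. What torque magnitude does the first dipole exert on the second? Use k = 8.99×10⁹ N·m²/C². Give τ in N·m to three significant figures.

The second dipole sits on the axis of the first, so the field there is axial: E₁ = 2kp₁/r³ along +x.
E₁ = 2(8.99×10⁹)(4.50×10⁻¹¹)/(0.250)³ = 51.78 N/C.
Torque on the second dipole: τ = p₂ E₁ sinθ.
τ = (2.43×10⁻¹³)(51.78)·sin140° = 8.088×10⁻¹² N·m.

τ ≈ 8.09×10⁻¹² N·m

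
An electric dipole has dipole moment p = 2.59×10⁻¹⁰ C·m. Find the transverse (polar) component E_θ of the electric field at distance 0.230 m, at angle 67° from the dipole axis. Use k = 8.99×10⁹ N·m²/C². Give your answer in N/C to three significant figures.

For a dipole, E_θ = (kp sinθ)/r³.
kp/r³ = (8.99×10⁹)(2.59×10⁻¹⁰)/(0.230)³ = 191.4 N/C.
E_θ = 191.4·sin67° = 176.2 N/C.

E_θ ≈ 176 N/C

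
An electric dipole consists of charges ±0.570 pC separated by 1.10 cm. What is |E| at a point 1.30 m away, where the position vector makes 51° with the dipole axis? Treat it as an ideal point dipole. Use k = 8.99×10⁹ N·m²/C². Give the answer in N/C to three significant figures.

E ≈ 3.80×10⁻⁵ N/C

Dipole moment p = qd = (5.70×10⁻¹³ C)(0.0110 m) = 6.27×10⁻¹⁵ C·m.
At angle θ the dipole field magnitude is E = (kp/r³)·√(1 + 3cos²θ).
kp/r³ = (8.99×10⁹)(6.27×10⁻¹⁵) / (1.30)³ = 2.566×10⁻⁵ N/C.
√(1 + 3cos²51°) = √(1 + 3·0.3960) = √2.1881 ≈ 1.4792.
E ≈ 2.566×10⁻⁵ × 1.479 = 3.795×10⁻⁵ N/C.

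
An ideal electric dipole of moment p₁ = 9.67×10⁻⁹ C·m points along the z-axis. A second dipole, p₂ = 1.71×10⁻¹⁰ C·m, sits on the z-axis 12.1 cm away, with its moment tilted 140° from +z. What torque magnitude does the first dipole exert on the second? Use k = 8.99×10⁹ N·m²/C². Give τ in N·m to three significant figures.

τ ≈ 1.08×10⁻⁵ N·m

The second dipole sits on the axis of the first, so the field there is axial: E₁ = 2kp₁/r³ along +z.
E₁ = 2(8.99×10⁹)(9.67×10⁻⁹)/(0.121)³ = 9.814×10⁴ N/C.
Torque on the second dipole: τ = p₂ E₁ sinθ.
τ = (1.71×10⁻¹⁰)(9.814×10⁴)·sin140° = 1.079×10⁻⁵ N·m.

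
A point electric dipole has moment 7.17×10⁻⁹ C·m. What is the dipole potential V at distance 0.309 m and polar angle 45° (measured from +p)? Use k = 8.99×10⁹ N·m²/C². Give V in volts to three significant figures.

V ≈ 477 V

The dipole potential is V = kp cosθ / r².
V = (8.99×10⁹)(7.17×10⁻⁹)·cos45° / (0.309)² = 477.4 V.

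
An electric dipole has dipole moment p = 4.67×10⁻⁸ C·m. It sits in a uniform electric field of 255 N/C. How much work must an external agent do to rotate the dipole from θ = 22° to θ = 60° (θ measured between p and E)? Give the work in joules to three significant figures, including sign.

W ≈ 5.09×10⁻⁶ J

W_ext = ΔU = U(θ₂) − U(θ₁) = −pE cosθ₂ − (−pE cosθ₁) = pE(cosθ₁ − cosθ₂).
W = (4.67×10⁻⁸)(255)·(cos22° − cos60°) = (1.191×10⁻⁵)·(+0.4272) = 5.087×10⁻⁶ J.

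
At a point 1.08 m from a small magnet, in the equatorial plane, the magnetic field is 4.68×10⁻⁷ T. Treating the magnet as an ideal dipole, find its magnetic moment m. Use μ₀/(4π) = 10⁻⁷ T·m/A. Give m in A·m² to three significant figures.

m ≈ 5.90 A·m²

In the equatorial plane B = (μ₀/4π)·m/r³, so m = Br³·4π/(μ₀).
m = (4.68×10⁻⁷)·(1.08)³ / (10⁻⁷) = 5.895 A·m².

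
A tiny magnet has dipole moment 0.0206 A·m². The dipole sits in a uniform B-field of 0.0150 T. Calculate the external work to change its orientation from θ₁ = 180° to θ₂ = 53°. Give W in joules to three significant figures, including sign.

W_ext = ΔU = −mB cosθ₂ + mB cosθ₁ = mB(cosθ₁ − cosθ₂).
W = (0.0206)(0.0150)·(cos180° − cos53°) = (3.090×10⁻⁴)·(-1.6018) = -4.950×10⁻⁴ J.

W ≈ -4.95×10⁻⁴ J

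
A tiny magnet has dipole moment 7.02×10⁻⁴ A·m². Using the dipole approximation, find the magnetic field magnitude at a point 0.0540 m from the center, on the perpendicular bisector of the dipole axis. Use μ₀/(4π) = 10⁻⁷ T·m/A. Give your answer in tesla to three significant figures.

In the equatorial plane B = (μ₀/4π)·m/r³ (half the axial value).
B = (10⁻⁷)·(7.02×10⁻⁴) / (0.0540)³ = 4.458×10⁻⁷ T.

B ≈ 4.46×10⁻⁷ T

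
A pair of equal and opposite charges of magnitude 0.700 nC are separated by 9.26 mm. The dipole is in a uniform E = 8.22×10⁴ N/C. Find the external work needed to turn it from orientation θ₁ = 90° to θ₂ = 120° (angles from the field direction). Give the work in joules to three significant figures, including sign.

W ≈ 2.66×10⁻⁷ J

Dipole moment p = qd = (7.00×10⁻¹⁰ C)(0.00926 m) = 6.482×10⁻¹² C·m.
W_ext = ΔU = U(θ₂) − U(θ₁) = −pE cosθ₂ − (−pE cosθ₁) = pE(cosθ₁ − cosθ₂).
W = (6.482×10⁻¹²)(8.22×10⁴)·(cos90° − cos120°) = (5.328×10⁻⁷)·(+0.5000) = 2.664×10⁻⁷ J.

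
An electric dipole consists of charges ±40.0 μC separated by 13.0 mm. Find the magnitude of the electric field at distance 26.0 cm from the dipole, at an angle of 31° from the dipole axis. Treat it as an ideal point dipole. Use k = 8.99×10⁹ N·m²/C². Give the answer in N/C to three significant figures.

E ≈ 4.76×10⁵ N/C

Dipole moment p = qd = (4.00×10⁻⁵ C)(0.0130 m) = 5.20×10⁻⁷ C·m.
At angle θ the dipole field magnitude is E = (kp/r³)·√(1 + 3cos²θ).
kp/r³ = (8.99×10⁹)(5.20×10⁻⁷) / (0.260)³ = 2.660×10⁵ N/C.
√(1 + 3cos²31°) = √(1 + 3·0.7347) = √3.2042 ≈ 1.7900.
E ≈ 2.660×10⁵ × 1.790 = 4.761×10⁵ N/C.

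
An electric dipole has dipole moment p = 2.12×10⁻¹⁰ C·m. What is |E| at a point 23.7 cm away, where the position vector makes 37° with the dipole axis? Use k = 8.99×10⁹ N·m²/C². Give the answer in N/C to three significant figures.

E ≈ 244 N/C

At angle θ the dipole field magnitude is E = (kp/r³)·√(1 + 3cos²θ).
kp/r³ = (8.99×10⁹)(2.12×10⁻¹⁰) / (0.237)³ = 143.2 N/C.
√(1 + 3cos²37°) = √(1 + 3·0.6378) = √2.9135 ≈ 1.7069.
E ≈ 143.2 × 1.707 = 244.4 N/C.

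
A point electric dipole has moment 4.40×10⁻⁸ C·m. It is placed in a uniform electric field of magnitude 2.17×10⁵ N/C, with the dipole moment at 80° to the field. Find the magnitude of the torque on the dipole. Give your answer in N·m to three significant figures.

Torque on an electric dipole: τ = pE sinθ.
τ = (4.40×10⁻⁸)(2.17×10⁵)·sin80° = 0.009403 N·m.

τ ≈ 0.00940 N·m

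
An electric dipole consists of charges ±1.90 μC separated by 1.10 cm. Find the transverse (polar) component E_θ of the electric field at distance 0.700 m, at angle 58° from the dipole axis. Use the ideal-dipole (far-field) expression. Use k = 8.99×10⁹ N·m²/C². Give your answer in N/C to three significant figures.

Dipole moment p = qd = (1.90×10⁻⁶ C)(0.0110 m) = 2.09×10⁻⁸ C·m.
For a dipole, E_θ = (kp sinθ)/r³.
kp/r³ = (8.99×10⁹)(2.09×10⁻⁸)/(0.700)³ = 547.8 N/C.
E_θ = 547.8·sin58° = 464.5 N/C.

E_θ ≈ 465 N/C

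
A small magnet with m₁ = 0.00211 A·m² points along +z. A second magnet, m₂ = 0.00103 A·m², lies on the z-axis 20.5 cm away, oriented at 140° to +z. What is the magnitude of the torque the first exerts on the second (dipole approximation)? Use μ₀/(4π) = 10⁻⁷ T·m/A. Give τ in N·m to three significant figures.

Dipole B is on the axis of dipole A, so B₁ there is axial: B₁ = (μ₀/4π)·2m₁/r³ along +z.
B₁ = 2(10⁻⁷)(0.00211)/(0.205)³ = 4.898×10⁻⁸ T.
τ = m₂ B₁ sinθ.
τ = (0.00103)(4.898×10⁻⁸)·sin140° = 3.243×10⁻¹¹ N·m.

τ ≈ 3.24×10⁻¹¹ N·m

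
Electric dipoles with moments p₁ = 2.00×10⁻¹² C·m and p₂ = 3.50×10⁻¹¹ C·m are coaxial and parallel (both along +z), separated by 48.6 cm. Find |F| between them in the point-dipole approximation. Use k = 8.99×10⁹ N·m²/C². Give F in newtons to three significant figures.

F ≈ 6.77×10⁻¹¹ N

On-axis field of dipole 1 at distance r: E = 2kp₁/r³. Force on dipole 2 is F = p₂·dE/dr (gradient along axis).
dE/dr = −6kp₁/r⁴, so |F| = 6kp₁p₂/r⁴ (attractive for aligned moments).
F = 6(8.99×10⁹)(2.00×10⁻¹²)(3.50×10⁻¹¹)/(0.486)⁴ = 6.768×10⁻¹¹ N.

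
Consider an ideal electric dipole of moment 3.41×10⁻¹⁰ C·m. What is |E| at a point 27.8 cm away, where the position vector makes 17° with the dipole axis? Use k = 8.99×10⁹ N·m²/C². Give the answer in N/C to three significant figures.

E ≈ 276 N/C

At angle θ the dipole field magnitude is E = (kp/r³)·√(1 + 3cos²θ).
kp/r³ = (8.99×10⁹)(3.41×10⁻¹⁰) / (0.278)³ = 142.7 N/C.
√(1 + 3cos²17°) = √(1 + 3·0.9145) = √3.7436 ≈ 1.9348.
E ≈ 142.7 × 1.935 = 276.1 N/C.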